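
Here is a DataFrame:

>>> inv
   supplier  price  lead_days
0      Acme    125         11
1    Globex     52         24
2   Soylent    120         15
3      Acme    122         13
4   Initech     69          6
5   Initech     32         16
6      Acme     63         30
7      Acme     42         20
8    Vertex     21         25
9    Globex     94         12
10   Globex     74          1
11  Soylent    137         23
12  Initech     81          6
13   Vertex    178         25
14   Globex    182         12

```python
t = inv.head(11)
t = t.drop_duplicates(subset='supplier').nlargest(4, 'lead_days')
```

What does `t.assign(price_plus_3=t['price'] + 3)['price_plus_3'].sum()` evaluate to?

330

take first 11 rows:
   supplier  price  lead_days
0      Acme    125         11
1    Globex     52         24
2   Soylent    120         15
3      Acme    122         13
4   Initech     69          6
5   Initech     32         16
6      Acme     63         30
7      Acme     42         20
8    Vertex     21         25
9    Globex     94         12
10   Globex     74          1
drop duplicate supplier (keep=first):
  supplier  price  lead_days
0     Acme    125         11
1   Globex     52         24
2  Soylent    120         15
4  Initech     69          6
8   Vertex     21         25
take 4 rows with largest lead_days:
  supplier  price  lead_days
8   Vertex     21         25
1   Globex     52         24
2  Soylent    120         15
0     Acme    125         11
add column price_plus_3 = t['price'] + 3:
  supplier  price  lead_days  price_plus_3
8   Vertex     21         25            24
1   Globex     52         24            55
2  Soylent    120         15           123
0     Acme    125         11           128
Taking the sum of column 'price_plus_3' gives 330.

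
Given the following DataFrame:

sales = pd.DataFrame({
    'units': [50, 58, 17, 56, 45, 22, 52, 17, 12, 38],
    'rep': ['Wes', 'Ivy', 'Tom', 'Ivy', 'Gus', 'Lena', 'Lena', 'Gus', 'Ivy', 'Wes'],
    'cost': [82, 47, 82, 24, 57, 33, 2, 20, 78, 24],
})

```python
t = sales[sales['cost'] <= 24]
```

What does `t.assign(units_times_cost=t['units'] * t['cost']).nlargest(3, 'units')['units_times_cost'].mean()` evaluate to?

filter rows where cost <= 24:
   units   rep  cost
3     56   Ivy    24
6     52  Lena     2
7     17   Gus    20
9     38   Wes    24
add column units_times_cost = t['units'] * t['cost']:
   units   rep  cost  units_times_cost
3     56   Ivy    24              1344
6     52  Lena     2               104
7     17   Gus    20               340
9     38   Wes    24               912
take 3 rows with largest units:
   units   rep  cost  units_times_cost
3     56   Ivy    24              1344
6     52  Lena     2               104
9     38   Wes    24               912
Finally, mean of column 'units_times_cost' = 786.666666667.

786.666666667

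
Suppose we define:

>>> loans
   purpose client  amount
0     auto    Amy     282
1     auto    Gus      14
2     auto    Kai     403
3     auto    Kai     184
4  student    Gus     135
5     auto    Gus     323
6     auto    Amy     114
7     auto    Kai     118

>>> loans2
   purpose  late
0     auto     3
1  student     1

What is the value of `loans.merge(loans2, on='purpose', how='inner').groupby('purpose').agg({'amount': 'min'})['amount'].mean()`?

merge on 'purpose' (how='inner') → 8 rows:
   purpose client  amount  late
0     auto    Amy     282     3
1     auto    Gus      14     3
2     auto    Kai     403     3
3     auto    Kai     184     3
4  student    Gus     135     1
5     auto    Gus     323     3
6     auto    Amy     114     3
7     auto    Kai     118     3
group by purpose, min of amount:
         amount
purpose        
auto         14
student     135
mean of column 'amount' → 74.5

74.5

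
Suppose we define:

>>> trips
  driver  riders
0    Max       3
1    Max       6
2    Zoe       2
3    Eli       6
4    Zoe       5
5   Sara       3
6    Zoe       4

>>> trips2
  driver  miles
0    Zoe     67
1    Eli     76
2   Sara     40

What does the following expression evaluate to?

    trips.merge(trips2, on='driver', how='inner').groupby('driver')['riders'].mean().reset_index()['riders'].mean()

4.22222222222

merge on 'driver' (how='inner') → 5 rows:
  driver  riders  miles
0    Zoe       2     67
1    Eli       6     76
2    Zoe       5     67
3   Sara       3     40
4    Zoe       4     67
group by driver, mean of riders:
driver
Eli     6.000000
Sara    3.000000
Zoe     3.666667
Name: riders, dtype: float64
reset_index():
  driver    riders
0    Eli  6.000000
1   Sara  3.000000
2    Zoe  3.666667
The mean of column 'riders' is 4.22222222222.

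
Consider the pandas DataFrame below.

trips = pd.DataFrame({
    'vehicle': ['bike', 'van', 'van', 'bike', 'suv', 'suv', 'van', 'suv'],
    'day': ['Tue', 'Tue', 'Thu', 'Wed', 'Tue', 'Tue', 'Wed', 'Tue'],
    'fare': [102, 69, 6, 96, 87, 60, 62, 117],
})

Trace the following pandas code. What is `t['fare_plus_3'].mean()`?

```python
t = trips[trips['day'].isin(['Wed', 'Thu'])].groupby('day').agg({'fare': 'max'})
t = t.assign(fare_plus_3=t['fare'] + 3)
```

54.0

filter rows where day in ['Wed', 'Thu']:
  vehicle  day  fare
2     van  Thu     6
3    bike  Wed    96
6     van  Wed    62
group by day, max of fare:
     fare
day      
Thu     6
Wed    96
add column fare_plus_3 = t['fare'] + 3:
     fare  fare_plus_3
day                   
Thu     6            9
Wed    96           99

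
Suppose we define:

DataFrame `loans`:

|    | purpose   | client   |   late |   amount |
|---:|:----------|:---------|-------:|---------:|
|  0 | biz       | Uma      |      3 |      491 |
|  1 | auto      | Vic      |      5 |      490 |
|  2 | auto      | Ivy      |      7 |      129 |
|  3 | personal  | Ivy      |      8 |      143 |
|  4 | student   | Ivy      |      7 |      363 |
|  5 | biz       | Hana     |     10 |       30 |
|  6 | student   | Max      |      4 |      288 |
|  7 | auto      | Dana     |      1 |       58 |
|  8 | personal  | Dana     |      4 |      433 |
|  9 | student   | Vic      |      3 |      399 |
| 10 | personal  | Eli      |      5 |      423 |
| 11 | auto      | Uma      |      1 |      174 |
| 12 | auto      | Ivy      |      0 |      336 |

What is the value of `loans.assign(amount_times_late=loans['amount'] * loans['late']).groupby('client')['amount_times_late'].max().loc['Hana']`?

300

add column amount_times_late = loans['amount'] * loans['late']:
     purpose client  late  amount  amount_times_late
0        biz    Uma     3     491               1473
1       auto    Vic     5     490               2450
2       auto    Ivy     7     129                903
3   personal    Ivy     8     143               1144
4    student    Ivy     7     363               2541
5        biz   Hana    10      30                300
6    student    Max     4     288               1152
7       auto   Dana     1      58                 58
8   personal   Dana     4     433               1732
9    student    Vic     3     399               1197
10  personal    Eli     5     423               2115
11      auto    Uma     1     174                174
12      auto    Ivy     0     336                  0
group by client, max of amount_times_late:
client
Dana    1732
Eli     2115
Hana     300
Ivy     2541
Max     1152
Uma     1473
Vic     2450
Name: amount_times_late, dtype: int64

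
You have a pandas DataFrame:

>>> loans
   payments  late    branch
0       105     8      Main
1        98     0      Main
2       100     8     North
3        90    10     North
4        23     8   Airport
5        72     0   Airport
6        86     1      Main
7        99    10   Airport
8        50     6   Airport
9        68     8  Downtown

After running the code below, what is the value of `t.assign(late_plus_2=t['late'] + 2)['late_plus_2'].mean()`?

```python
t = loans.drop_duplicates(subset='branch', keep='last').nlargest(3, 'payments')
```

8.33333333333

drop duplicate branch (keep=last):
   payments  late    branch
3        90    10     North
6        86     1      Main
8        50     6   Airport
9        68     8  Downtown
take 3 rows with largest payments:
   payments  late    branch
3        90    10     North
6        86     1      Main
9        68     8  Downtown
add column late_plus_2 = t['late'] + 2:
   payments  late    branch  late_plus_2
3        90    10     North           12
6        86     1      Main            3
9        68     8  Downtown           10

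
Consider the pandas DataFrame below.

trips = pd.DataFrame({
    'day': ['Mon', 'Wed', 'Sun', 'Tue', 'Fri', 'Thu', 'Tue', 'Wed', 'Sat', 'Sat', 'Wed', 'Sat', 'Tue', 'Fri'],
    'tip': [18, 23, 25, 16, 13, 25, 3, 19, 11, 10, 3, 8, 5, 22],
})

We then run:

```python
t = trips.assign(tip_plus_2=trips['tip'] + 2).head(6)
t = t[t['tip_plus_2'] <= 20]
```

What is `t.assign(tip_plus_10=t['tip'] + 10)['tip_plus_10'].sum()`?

add column tip_plus_2 = trips['tip'] + 2:
    day  tip  tip_plus_2
0   Mon   18          20
1   Wed   23          25
2   Sun   25          27
3   Tue   16          18
4   Fri   13          15
5   Thu   25          27
6   Tue    3           5
7   Wed   19          21
8   Sat   11          13
9   Sat   10          12
10  Wed    3           5
11  Sat    8          10
12  Tue    5           7
13  Fri   22          24
take first 6 rows:
   day  tip  tip_plus_2
0  Mon   18          20
1  Wed   23          25
2  Sun   25          27
3  Tue   16          18
4  Fri   13          15
5  Thu   25          27
filter rows where tip_plus_2 <= 20:
   day  tip  tip_plus_2
0  Mon   18          20
3  Tue   16          18
4  Fri   13          15
add column tip_plus_10 = t['tip'] + 10:
   day  tip  tip_plus_2  tip_plus_10
0  Mon   18          20           28
3  Tue   16          18           26
4  Fri   13          15           23
So sum() = 77.

77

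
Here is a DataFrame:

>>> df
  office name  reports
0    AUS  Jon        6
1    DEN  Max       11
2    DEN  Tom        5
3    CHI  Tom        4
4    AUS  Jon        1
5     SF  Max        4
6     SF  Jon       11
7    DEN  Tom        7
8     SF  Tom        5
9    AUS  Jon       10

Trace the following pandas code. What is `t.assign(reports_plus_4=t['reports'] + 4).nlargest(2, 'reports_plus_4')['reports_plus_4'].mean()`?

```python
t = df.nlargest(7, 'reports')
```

15.0

take 7 rows with largest reports:
  office name  reports
1    DEN  Max       11
6     SF  Jon       11
9    AUS  Jon       10
7    DEN  Tom        7
0    AUS  Jon        6
2    DEN  Tom        5
8     SF  Tom        5
add column reports_plus_4 = t['reports'] + 4:
  office name  reports  reports_plus_4
1    DEN  Max       11              15
6     SF  Jon       11              15
9    AUS  Jon       10              14
7    DEN  Tom        7              11
0    AUS  Jon        6              10
2    DEN  Tom        5               9
8     SF  Tom        5               9
take 2 rows with largest reports_plus_4:
  office name  reports  reports_plus_4
1    DEN  Max       11              15
6     SF  Jon       11              15
The mean of column 'reports_plus_4' is 15.0.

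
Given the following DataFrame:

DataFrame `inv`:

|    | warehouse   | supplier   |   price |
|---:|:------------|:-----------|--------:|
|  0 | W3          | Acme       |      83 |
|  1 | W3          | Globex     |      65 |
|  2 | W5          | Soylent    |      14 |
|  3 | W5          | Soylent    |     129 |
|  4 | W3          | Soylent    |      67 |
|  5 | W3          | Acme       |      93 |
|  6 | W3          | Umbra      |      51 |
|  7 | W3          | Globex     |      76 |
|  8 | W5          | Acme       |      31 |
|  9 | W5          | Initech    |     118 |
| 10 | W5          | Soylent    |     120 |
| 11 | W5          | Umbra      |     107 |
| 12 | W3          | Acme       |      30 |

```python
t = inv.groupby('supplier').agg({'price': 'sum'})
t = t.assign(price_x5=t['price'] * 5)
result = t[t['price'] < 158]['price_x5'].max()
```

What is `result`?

705

group by supplier, sum of price:
          price
supplier       
Acme        237
Globex      141
Initech     118
Soylent     330
Umbra       158
add column price_x5 = t['price'] * 5:
          price  price_x5
supplier                 
Acme        237      1185
Globex      141       705
Initech     118       590
Soylent     330      1650
Umbra       158       790
filter rows where price < 158:
          price  price_x5
supplier                 
Globex      141       705
Initech     118       590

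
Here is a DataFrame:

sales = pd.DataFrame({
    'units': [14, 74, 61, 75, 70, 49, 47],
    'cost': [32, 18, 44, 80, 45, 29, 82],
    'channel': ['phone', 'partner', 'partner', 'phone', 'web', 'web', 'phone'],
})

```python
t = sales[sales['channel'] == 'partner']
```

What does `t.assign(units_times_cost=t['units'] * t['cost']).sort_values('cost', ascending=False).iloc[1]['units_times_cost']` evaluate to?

1332

filter rows where channel == 'partner':
   units  cost  channel
1     74    18  partner
2     61    44  partner
add column units_times_cost = t['units'] * t['cost']:
   units  cost  channel  units_times_cost
1     74    18  partner              1332
2     61    44  partner              2684
sort by cost descending:
   units  cost  channel  units_times_cost
2     61    44  partner              2684
1     74    18  partner              1332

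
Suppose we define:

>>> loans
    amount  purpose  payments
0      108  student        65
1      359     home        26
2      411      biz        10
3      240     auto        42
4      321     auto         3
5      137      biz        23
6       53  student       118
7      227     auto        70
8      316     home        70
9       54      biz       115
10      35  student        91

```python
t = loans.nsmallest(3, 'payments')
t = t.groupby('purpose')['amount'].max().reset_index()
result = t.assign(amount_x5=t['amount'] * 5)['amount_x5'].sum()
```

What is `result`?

take 3 rows with smallest payments:
   amount purpose  payments
4     321    auto         3
2     411     biz        10
5     137     biz        23
group by purpose, max of amount:
purpose
auto    321
biz     411
Name: amount, dtype: int64
reset_index():
  purpose  amount
0    auto     321
1     biz     411
add column amount_x5 = t['amount'] * 5:
  purpose  amount  amount_x5
0    auto     321       1605
1     biz     411       2055
Hence 3660.

3660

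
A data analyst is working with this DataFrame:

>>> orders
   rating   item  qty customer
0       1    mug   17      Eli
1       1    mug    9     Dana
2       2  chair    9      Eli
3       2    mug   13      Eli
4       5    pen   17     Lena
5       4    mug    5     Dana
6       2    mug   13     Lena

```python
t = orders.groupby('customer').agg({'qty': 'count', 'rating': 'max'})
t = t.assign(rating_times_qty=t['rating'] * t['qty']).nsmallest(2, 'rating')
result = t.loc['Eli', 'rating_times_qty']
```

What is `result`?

group by customer: count(qty), max(rating):
          qty  rating
customer             
Dana        2       4
Eli         3       2
Lena        2       5
add column rating_times_qty = t['rating'] * t['qty']:
          qty  rating  rating_times_qty
customer                               
Dana        2       4                 8
Eli         3       2                 6
Lena        2       5                10
take 2 rows with smallest rating:
          qty  rating  rating_times_qty
customer                               
Eli         3       2                 6
Dana        2       4                 8
Taking the value at row 'Eli', column 'rating_times_qty' gives 6.

6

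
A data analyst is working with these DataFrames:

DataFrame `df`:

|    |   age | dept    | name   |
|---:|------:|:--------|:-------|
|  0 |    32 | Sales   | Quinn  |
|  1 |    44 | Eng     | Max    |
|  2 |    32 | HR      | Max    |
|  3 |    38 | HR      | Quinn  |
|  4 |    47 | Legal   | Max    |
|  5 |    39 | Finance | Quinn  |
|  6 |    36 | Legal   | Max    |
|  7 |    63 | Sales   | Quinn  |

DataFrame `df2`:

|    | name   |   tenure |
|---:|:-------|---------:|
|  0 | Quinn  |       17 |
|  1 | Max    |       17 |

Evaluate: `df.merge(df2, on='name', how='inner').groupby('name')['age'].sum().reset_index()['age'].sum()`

merge on 'name' (how='inner') → 8 rows:
   age     dept   name  tenure
0   32    Sales  Quinn      17
1   44      Eng    Max      17
2   32       HR    Max      17
3   38       HR  Quinn      17
4   47    Legal    Max      17
5   39  Finance  Quinn      17
6   36    Legal    Max      17
7   63    Sales  Quinn      17
group by name, sum of age:
name
Max      159
Quinn    172
Name: age, dtype: int64
reset_index():
    name  age
0    Max  159
1  Quinn  172
Finally, sum of column 'age' = 331.

331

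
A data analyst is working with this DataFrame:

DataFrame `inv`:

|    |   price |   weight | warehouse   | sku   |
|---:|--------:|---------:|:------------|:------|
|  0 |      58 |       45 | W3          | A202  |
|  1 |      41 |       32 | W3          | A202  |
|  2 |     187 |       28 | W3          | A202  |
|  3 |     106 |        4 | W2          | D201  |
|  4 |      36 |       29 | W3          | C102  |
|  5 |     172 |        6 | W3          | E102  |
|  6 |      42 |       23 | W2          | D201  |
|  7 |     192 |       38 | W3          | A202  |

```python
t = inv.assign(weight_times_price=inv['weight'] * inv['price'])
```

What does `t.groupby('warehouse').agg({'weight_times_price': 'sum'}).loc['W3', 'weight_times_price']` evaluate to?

18530

add column weight_times_price = inv['weight'] * inv['price']:
   price  weight warehouse   sku  weight_times_price
0     58      45        W3  A202                2610
1     41      32        W3  A202                1312
2    187      28        W3  A202                5236
3    106       4        W2  D201                 424
4     36      29        W3  C102                1044
5    172       6        W3  E102                1032
6     42      23        W2  D201                 966
7    192      38        W3  A202                7296
group by warehouse, sum of weight_times_price:
           weight_times_price
warehouse                    
W2                       1390
W3                      18530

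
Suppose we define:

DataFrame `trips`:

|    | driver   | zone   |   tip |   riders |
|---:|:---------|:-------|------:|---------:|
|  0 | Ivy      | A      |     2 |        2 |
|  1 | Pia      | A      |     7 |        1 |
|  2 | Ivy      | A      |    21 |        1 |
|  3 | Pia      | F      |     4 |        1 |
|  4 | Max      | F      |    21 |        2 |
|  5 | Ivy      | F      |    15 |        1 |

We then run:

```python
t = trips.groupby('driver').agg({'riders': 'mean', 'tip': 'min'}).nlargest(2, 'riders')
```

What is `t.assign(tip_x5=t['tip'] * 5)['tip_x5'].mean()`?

57.5

group by driver: mean(riders), min(tip):
          riders  tip
driver               
Ivy     1.333333    2
Max     2.000000   21
Pia     1.000000    4
take 2 rows with largest riders:
          riders  tip
driver               
Max     2.000000   21
Ivy     1.333333    2
add column tip_x5 = t['tip'] * 5:
          riders  tip  tip_x5
driver                       
Max     2.000000   21     105
Ivy     1.333333    2      10
Taking the mean of column 'tip_x5' gives 57.5.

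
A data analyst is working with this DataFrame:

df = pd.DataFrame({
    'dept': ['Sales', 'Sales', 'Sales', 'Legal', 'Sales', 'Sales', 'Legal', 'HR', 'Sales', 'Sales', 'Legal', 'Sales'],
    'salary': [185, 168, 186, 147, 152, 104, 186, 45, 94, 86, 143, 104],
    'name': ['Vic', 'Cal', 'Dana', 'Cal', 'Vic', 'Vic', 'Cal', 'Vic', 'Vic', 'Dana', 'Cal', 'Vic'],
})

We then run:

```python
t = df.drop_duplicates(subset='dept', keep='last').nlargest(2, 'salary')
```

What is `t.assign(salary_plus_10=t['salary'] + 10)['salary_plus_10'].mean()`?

133.5

drop duplicate dept (keep=last):
     dept  salary name
7      HR      45  Vic
10  Legal     143  Cal
11  Sales     104  Vic
take 2 rows with largest salary:
     dept  salary name
10  Legal     143  Cal
11  Sales     104  Vic
add column salary_plus_10 = t['salary'] + 10:
     dept  salary name  salary_plus_10
10  Legal     143  Cal             153
11  Sales     104  Vic             114
Taking the mean of column 'salary_plus_10' gives 133.5.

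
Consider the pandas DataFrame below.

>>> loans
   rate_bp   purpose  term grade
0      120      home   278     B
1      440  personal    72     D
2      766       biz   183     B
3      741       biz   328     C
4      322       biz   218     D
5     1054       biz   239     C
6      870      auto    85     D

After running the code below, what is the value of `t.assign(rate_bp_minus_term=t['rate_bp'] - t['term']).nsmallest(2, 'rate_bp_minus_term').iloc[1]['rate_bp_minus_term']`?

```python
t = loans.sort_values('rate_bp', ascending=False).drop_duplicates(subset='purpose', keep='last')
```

104

sort by rate_bp descending:
   rate_bp   purpose  term grade
5     1054       biz   239     C
6      870      auto    85     D
2      766       biz   183     B
3      741       biz   328     C
1      440  personal    72     D
4      322       biz   218     D
0      120      home   278     B
drop duplicate purpose (keep=last):
   rate_bp   purpose  term grade
6      870      auto    85     D
1      440  personal    72     D
4      322       biz   218     D
0      120      home   278     B
add column rate_bp_minus_term = t['rate_bp'] - t['term']:
   rate_bp   purpose  term grade  rate_bp_minus_term
6      870      auto    85     D                 785
1      440  personal    72     D                 368
4      322       biz   218     D                 104
0      120      home   278     B                -158
take 2 rows with smallest rate_bp_minus_term:
   rate_bp purpose  term grade  rate_bp_minus_term
0      120    home   278     B                -158
4      322     biz   218     D                 104
value at position 1, column 'rate_bp_minus_term' → 104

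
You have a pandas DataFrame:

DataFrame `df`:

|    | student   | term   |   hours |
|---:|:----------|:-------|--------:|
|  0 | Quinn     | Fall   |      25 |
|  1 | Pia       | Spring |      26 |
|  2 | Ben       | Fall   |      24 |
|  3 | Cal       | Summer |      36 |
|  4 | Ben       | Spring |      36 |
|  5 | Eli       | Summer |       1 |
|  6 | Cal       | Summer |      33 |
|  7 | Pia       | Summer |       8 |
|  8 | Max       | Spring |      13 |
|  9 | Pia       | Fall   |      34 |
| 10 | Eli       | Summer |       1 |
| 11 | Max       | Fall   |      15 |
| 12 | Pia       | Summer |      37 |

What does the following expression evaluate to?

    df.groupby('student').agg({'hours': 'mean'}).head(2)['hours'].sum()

64.5

group by student, mean of hours:
         hours
student       
Ben      30.00
Cal      34.50
Eli       1.00
Max      14.00
Pia      26.25
Quinn    25.00
take first 2 rows:
         hours
student       
Ben       30.0
Cal       34.5
sum of column 'hours' → 64.5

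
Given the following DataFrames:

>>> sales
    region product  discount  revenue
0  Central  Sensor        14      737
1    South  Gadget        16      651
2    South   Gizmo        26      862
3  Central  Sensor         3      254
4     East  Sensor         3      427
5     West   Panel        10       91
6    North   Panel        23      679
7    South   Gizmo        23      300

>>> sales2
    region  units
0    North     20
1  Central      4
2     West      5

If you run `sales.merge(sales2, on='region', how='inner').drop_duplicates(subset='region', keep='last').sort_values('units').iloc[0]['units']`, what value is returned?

merge on 'region' (how='inner') → 4 rows:
    region product  discount  revenue  units
0  Central  Sensor        14      737      4
1  Central  Sensor         3      254      4
2     West   Panel        10       91      5
3    North   Panel        23      679     20
drop duplicate region (keep=last):
    region product  discount  revenue  units
1  Central  Sensor         3      254      4
2     West   Panel        10       91      5
3    North   Panel        23      679     20
sort by units:
    region product  discount  revenue  units
1  Central  Sensor         3      254      4
2     West   Panel        10       91      5
3    North   Panel        23      679     20

4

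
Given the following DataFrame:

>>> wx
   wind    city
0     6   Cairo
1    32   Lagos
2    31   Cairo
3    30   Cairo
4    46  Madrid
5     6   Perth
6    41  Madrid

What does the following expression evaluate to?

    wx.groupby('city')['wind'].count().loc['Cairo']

group by city, count of wind:
city
Cairo     3
Lagos     1
Madrid    2
Perth     1
Name: wind, dtype: int64
The value at index 'Cairo' is 3.

3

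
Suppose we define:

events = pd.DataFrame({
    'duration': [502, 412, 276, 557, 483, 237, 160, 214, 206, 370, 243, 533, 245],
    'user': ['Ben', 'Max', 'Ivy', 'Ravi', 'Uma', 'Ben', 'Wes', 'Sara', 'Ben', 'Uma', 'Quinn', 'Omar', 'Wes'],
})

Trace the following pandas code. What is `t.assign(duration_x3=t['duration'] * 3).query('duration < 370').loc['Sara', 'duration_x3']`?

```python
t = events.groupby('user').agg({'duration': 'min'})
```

group by user, min of duration:
       duration
user           
Ben         206
Ivy         276
Max         412
Omar        533
Quinn       243
Ravi        557
Sara        214
Uma         370
Wes         160
add column duration_x3 = t['duration'] * 3:
       duration  duration_x3
user                        
Ben         206          618
Ivy         276          828
Max         412         1236
Omar        533         1599
Quinn       243          729
Ravi        557         1671
Sara        214          642
Uma         370         1110
Wes         160          480
filter rows where duration < 370:
       duration  duration_x3
user                        
Ben         206          618
Ivy         276          828
Quinn       243          729
Sara        214          642
Wes         160          480

642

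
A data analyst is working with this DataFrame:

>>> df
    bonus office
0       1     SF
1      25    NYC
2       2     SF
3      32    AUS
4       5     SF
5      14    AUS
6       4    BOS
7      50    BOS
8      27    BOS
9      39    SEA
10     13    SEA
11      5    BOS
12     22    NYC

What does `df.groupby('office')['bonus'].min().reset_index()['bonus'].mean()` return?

10.8

group by office, min of bonus:
office
AUS    14
BOS     4
NYC    22
SEA    13
SF      1
Name: bonus, dtype: int64
reset_index():
  office  bonus
0    AUS     14
1    BOS      4
2    NYC     22
3    SEA     13
4     SF      1
Taking the mean of column 'bonus' gives 10.8.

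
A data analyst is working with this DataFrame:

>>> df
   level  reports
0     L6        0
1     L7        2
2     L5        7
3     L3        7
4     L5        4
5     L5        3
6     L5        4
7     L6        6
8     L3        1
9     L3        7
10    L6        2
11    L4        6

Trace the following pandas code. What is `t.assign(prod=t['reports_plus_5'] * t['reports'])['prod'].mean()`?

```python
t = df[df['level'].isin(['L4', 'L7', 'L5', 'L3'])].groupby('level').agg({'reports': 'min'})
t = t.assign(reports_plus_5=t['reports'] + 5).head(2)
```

filter rows where level in ['L4', 'L7', 'L5', 'L3']:
   level  reports
1     L7        2
2     L5        7
3     L3        7
4     L5        4
5     L5        3
6     L5        4
8     L3        1
9     L3        7
11    L4        6
group by level, min of reports:
       reports
level         
L3           1
L4           6
L5           3
L7           2
add column reports_plus_5 = t['reports'] + 5:
       reports  reports_plus_5
level                         
L3           1               6
L4           6              11
L5           3               8
L7           2               7
take first 2 rows:
       reports  reports_plus_5
level                         
L3           1               6
L4           6              11
add column prod = t['reports_plus_5'] * t['reports']:
       reports  reports_plus_5  prod
level                               
L3           1               6     6
L4           6              11    66

36.0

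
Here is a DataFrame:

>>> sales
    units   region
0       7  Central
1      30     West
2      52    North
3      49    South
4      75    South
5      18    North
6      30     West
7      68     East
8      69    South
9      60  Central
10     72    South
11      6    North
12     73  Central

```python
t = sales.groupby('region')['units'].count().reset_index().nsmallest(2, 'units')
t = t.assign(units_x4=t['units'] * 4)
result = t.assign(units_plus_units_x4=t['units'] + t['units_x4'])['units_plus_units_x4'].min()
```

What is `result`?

group by region, count of units:
region
Central    3
East       1
North      3
South      4
West       2
Name: units, dtype: int64
reset_index():
    region  units
0  Central      3
1     East      1
2    North      3
3    South      4
4     West      2
take 2 rows with smallest units:
  region  units
1   East      1
4   West      2
add column units_x4 = t['units'] * 4:
  region  units  units_x4
1   East      1         4
4   West      2         8
add column units_plus_units_x4 = t['units'] + t['units_x4']:
  region  units  units_x4  units_plus_units_x4
1   East      1         4                    5
4   West      2         8                   10
min of column 'units_plus_units_x4' → 5

5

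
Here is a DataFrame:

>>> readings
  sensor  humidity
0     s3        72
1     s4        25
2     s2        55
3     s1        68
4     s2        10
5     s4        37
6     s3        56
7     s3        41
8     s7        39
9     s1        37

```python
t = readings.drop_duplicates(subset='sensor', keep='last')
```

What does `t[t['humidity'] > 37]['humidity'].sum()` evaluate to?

drop duplicate sensor (keep=last):
  sensor  humidity
4     s2        10
5     s4        37
7     s3        41
8     s7        39
9     s1        37
filter rows where humidity > 37:
  sensor  humidity
7     s3        41
8     s7        39
Taking the sum of column 'humidity' gives 80.

80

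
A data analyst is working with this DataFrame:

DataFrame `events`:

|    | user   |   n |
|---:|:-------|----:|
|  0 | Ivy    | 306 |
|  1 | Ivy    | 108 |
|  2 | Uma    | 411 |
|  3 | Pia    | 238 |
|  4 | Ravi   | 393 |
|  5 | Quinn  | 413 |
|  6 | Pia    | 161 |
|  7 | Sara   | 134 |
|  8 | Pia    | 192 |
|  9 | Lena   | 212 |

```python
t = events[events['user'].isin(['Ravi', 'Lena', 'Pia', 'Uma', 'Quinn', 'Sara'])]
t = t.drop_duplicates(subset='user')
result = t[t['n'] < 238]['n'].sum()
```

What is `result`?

346

filter rows where user in ['Ravi', 'Lena', 'Pia', 'Uma', 'Quinn', 'Sara']:
    user    n
2    Uma  411
3    Pia  238
4   Ravi  393
5  Quinn  413
6    Pia  161
7   Sara  134
8    Pia  192
9   Lena  212
drop duplicate user (keep=first):
    user    n
2    Uma  411
3    Pia  238
4   Ravi  393
5  Quinn  413
7   Sara  134
9   Lena  212
filter rows where n < 238:
   user    n
7  Sara  134
9  Lena  212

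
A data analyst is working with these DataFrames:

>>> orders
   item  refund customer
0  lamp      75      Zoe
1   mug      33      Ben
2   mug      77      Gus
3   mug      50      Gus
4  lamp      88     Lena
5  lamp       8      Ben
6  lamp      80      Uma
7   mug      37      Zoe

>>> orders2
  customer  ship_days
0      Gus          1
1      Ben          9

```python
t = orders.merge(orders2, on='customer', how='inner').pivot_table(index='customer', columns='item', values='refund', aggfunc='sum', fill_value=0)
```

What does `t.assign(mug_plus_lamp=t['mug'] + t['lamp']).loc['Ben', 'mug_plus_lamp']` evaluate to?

41

merge on 'customer' (how='inner') → 4 rows:
   item  refund customer  ship_days
0   mug      33      Ben          9
1   mug      77      Gus          1
2   mug      50      Gus          1
3  lamp       8      Ben          9
pivot: rows=customer, cols=item, sum(refund):
item      lamp  mug
customer           
Ben          8   33
Gus          0  127
add column mug_plus_lamp = t['mug'] + t['lamp']:
item      lamp  mug  mug_plus_lamp
customer                          
Ben          8   33             41
Gus          0  127            127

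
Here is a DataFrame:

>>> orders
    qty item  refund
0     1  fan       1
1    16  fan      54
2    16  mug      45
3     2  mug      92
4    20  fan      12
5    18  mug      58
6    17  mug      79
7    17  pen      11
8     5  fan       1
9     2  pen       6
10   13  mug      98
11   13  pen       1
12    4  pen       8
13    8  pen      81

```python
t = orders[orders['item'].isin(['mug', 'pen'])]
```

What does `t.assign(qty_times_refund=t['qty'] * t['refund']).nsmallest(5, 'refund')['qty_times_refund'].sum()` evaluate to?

964

filter rows where item in ['mug', 'pen']:
    qty item  refund
2    16  mug      45
3     2  mug      92
5    18  mug      58
6    17  mug      79
7    17  pen      11
9     2  pen       6
10   13  mug      98
11   13  pen       1
12    4  pen       8
13    8  pen      81
add column qty_times_refund = t['qty'] * t['refund']:
    qty item  refund  qty_times_refund
2    16  mug      45               720
3     2  mug      92               184
5    18  mug      58              1044
6    17  mug      79              1343
7    17  pen      11               187
9     2  pen       6                12
10   13  mug      98              1274
11   13  pen       1                13
12    4  pen       8                32
13    8  pen      81               648
take 5 rows with smallest refund:
    qty item  refund  qty_times_refund
11   13  pen       1                13
9     2  pen       6                12
12    4  pen       8                32
7    17  pen      11               187
2    16  mug      45               720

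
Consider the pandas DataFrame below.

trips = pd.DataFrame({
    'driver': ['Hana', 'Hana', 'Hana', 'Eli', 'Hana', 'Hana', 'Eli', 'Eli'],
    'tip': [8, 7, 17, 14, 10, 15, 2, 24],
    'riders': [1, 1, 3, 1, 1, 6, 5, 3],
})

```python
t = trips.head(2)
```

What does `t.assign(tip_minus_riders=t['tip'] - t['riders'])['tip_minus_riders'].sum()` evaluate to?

13

take first 2 rows:
  driver  tip  riders
0   Hana    8       1
1   Hana    7       1
add column tip_minus_riders = t['tip'] - t['riders']:
  driver  tip  riders  tip_minus_riders
0   Hana    8       1                 7
1   Hana    7       1                 6
Taking the sum of column 'tip_minus_riders' gives 13.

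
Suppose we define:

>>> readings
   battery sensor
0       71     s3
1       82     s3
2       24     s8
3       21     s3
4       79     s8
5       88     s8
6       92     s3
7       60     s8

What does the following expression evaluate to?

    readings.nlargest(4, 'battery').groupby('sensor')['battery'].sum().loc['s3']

take 4 rows with largest battery:
   battery sensor
6       92     s3
5       88     s8
1       82     s3
4       79     s8
group by sensor, sum of battery:
sensor
s3    174
s8    167
Name: battery, dtype: int64

174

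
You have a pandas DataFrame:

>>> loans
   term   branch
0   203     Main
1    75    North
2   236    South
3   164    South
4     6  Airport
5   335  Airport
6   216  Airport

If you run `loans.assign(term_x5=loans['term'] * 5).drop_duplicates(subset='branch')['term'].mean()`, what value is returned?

130.0

add column term_x5 = loans['term'] * 5:
   term   branch  term_x5
0   203     Main     1015
1    75    North      375
2   236    South     1180
3   164    South      820
4     6  Airport       30
5   335  Airport     1675
6   216  Airport     1080
drop duplicate branch (keep=first):
   term   branch  term_x5
0   203     Main     1015
1    75    North      375
2   236    South     1180
4     6  Airport       30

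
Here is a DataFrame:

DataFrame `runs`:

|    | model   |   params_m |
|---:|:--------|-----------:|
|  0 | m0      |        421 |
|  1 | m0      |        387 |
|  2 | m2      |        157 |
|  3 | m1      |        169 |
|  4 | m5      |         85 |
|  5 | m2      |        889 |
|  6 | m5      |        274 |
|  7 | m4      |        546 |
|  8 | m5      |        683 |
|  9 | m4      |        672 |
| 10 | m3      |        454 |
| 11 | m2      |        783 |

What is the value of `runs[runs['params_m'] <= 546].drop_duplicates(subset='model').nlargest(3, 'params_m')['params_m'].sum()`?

1421

filter rows where params_m <= 546:
   model  params_m
0     m0       421
1     m0       387
2     m2       157
3     m1       169
4     m5        85
6     m5       274
7     m4       546
10    m3       454
drop duplicate model (keep=first):
   model  params_m
0     m0       421
2     m2       157
3     m1       169
4     m5        85
7     m4       546
10    m3       454
take 3 rows with largest params_m:
   model  params_m
7     m4       546
10    m3       454
0     m0       421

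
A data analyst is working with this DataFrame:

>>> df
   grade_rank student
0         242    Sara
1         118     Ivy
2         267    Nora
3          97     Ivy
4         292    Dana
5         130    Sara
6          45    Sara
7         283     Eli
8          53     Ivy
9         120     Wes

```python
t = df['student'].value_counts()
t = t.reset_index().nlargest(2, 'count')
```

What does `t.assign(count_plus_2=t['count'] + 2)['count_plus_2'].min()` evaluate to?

5

value_counts of student:
student
Sara    3
Ivy     3
Nora    1
Dana    1
Eli     1
Wes     1
Name: count, dtype: int64
reset_index():
  student  count
0    Sara      3
1     Ivy      3
2    Nora      1
3    Dana      1
4     Eli      1
5     Wes      1
take 2 rows with largest count:
  student  count
0    Sara      3
1     Ivy      3
add column count_plus_2 = t['count'] + 2:
  student  count  count_plus_2
0    Sara      3             5
1     Ivy      3             5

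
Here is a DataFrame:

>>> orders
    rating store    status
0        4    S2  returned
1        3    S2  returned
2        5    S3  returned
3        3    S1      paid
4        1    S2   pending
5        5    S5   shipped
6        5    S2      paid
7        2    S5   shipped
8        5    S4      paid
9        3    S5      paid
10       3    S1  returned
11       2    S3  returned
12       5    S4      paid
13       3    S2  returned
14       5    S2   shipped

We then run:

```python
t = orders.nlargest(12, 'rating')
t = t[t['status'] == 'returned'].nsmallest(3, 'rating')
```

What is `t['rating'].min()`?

3

take 12 rows with largest rating:
    rating store    status
2        5    S3  returned
5        5    S5   shipped
6        5    S2      paid
8        5    S4      paid
12       5    S4      paid
14       5    S2   shipped
0        4    S2  returned
1        3    S2  returned
3        3    S1      paid
9        3    S5      paid
10       3    S1  returned
13       3    S2  returned
filter rows where status == 'returned':
    rating store    status
2        5    S3  returned
0        4    S2  returned
1        3    S2  returned
10       3    S1  returned
13       3    S2  returned
take 3 rows with smallest rating:
    rating store    status
1        3    S2  returned
10       3    S1  returned
13       3    S2  returned
Taking the min of column 'rating' gives 3.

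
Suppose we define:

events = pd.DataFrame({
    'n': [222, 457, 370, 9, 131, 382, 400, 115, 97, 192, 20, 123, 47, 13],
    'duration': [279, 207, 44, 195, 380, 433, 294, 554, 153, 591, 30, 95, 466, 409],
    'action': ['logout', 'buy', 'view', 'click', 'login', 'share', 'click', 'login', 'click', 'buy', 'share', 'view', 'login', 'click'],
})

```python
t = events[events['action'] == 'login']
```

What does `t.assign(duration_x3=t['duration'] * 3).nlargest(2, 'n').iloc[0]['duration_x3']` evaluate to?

filter rows where action == 'login':
      n  duration action
4   131       380  login
7   115       554  login
12   47       466  login
add column duration_x3 = t['duration'] * 3:
      n  duration action  duration_x3
4   131       380  login         1140
7   115       554  login         1662
12   47       466  login         1398
take 2 rows with largest n:
     n  duration action  duration_x3
4  131       380  login         1140
7  115       554  login         1662
Finally, value at position 0, column 'duration_x3' = 1140.

1140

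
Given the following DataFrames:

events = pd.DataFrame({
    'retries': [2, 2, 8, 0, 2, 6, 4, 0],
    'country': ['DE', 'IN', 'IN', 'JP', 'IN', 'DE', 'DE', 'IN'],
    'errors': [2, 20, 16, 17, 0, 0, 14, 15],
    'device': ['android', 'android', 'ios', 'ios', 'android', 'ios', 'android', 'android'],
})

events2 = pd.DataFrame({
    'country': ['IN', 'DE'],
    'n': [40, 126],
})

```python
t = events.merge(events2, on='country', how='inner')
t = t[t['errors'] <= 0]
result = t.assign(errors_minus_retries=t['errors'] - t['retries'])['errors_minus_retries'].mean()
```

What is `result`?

merge on 'country' (how='inner') → 7 rows:
   retries country  errors   device    n
0        2      DE       2  android  126
1        2      IN      20  android   40
2        8      IN      16      ios   40
3        2      IN       0  android   40
4        6      DE       0      ios  126
5        4      DE      14  android  126
6        0      IN      15  android   40
filter rows where errors <= 0:
   retries country  errors   device    n
3        2      IN       0  android   40
4        6      DE       0      ios  126
add column errors_minus_retries = t['errors'] - t['retries']:
   retries country  errors   device    n  errors_minus_retries
3        2      IN       0  android   40                    -2
4        6      DE       0      ios  126                    -6
mean of column 'errors_minus_retries' → -4.0

-4.0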